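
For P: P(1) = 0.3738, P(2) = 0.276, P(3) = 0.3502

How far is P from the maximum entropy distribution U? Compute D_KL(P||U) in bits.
0.0116 bits

U(i) = 1/3 for all i

D_KL(P||U) = Σ P(x) log₂(P(x) / (1/3))
           = Σ P(x) log₂(P(x)) + log₂(3)
           = log₂(3) - H(P)

H(P) = -Σ P(x) log₂(P(x)):
  -P(1)·log₂(P(1)) = -(0.3738)·log₂(0.3738) = 0.53067
  -P(2)·log₂(P(2)) = -(0.276)·log₂(0.276) = 0.51260
  -P(3)·log₂(P(3)) = -(0.3502)·log₂(0.3502) = 0.53011
H(P) = 0.53067 + 0.51260 + 0.53011 = 1.57338 bits

log₂(3) = 1.58496 bits

D_KL(P||U) = 1.58496 - 1.57338 = 0.01158 ≈ 0.0116 bits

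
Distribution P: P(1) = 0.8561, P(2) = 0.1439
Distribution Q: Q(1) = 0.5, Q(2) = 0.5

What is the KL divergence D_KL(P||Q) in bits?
0.4056 bits

D_KL(P||Q) = Σ P(x) log₂(P(x)/Q(x))

Computing term by term:
  P(1)·log₂(P(1)/Q(1)) = 0.8561·log₂(0.8561/0.5) = 0.66421
  P(2)·log₂(P(2)/Q(2)) = 0.1439·log₂(0.1439/0.5) = -0.25857

D_KL(P||Q) = 0.66421 - 0.25857 = 0.40564 ≈ 0.4056 bits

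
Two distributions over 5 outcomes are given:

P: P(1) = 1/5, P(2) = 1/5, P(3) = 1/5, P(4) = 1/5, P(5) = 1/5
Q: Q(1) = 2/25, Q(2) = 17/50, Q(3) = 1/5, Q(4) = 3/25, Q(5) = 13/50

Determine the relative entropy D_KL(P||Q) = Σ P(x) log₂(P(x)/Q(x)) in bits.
0.1830 bits

D_KL(P||Q) = Σ P(x) log₂(P(x)/Q(x))

Computing term by term:
  P(1)·log₂(P(1)/Q(1)) = (1/5)·log₂((1/5)/(2/25)) = 0.26439
  P(2)·log₂(P(2)/Q(2)) = (1/5)·log₂((1/5)/(17/50)) = -0.15311
  P(3)·log₂(P(3)/Q(3)) = (1/5)·log₂((1/5)/(1/5)) = 0.00000
  P(4)·log₂(P(4)/Q(4)) = (1/5)·log₂((1/5)/(3/25)) = 0.14739
  P(5)·log₂(P(5)/Q(5)) = (1/5)·log₂((1/5)/(13/50)) = -0.07570

D_KL(P||Q) = 0.26439 - 0.15311 + 0.00000 + 0.14739 - 0.07570 = 0.18297 ≈ 0.1830 bits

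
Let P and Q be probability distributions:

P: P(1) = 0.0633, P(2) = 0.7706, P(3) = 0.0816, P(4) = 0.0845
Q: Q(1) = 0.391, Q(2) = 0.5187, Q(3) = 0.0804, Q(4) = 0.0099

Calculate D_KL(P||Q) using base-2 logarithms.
0.5369 bits

D_KL(P||Q) = Σ P(x) log₂(P(x)/Q(x))

Computing term by term:
  P(1)·log₂(P(1)/Q(1)) = 0.0633·log₂(0.0633/0.391) = -0.16628
  P(2)·log₂(P(2)/Q(2)) = 0.7706·log₂(0.7706/0.5187) = 0.44008
  P(3)·log₂(P(3)/Q(3)) = 0.0816·log₂(0.0816/0.0804) = 0.00174
  P(4)·log₂(P(4)/Q(4)) = 0.0845·log₂(0.0845/0.0099) = 0.26140

D_KL(P||Q) = -0.16628 + 0.44008 + 0.00174 + 0.26140 = 0.53694 ≈ 0.5369 bits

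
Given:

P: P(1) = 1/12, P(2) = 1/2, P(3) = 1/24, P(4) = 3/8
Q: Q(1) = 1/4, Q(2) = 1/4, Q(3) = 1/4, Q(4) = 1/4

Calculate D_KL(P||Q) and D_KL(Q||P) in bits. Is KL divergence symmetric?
D_KL(P||Q) = 0.4796 bits, D_KL(Q||P) = 0.6462 bits. No, KL divergence is not symmetric.

D_KL(P||Q) = Σ P(x) log₂(P(x)/Q(x))

Computing term by term:
  P(1)·log₂(P(1)/Q(1)) = (1/12)·log₂((1/12)/(1/4)) = -0.13208
  P(2)·log₂(P(2)/Q(2)) = (1/2)·log₂((1/2)/(1/4)) = 0.50000
  P(3)·log₂(P(3)/Q(3)) = (1/24)·log₂((1/24)/(1/4)) = -0.10771
  P(4)·log₂(P(4)/Q(4)) = (3/8)·log₂((3/8)/(1/4)) = 0.21936

D_KL(P||Q) = -0.13208 + 0.50000 - 0.10771 + 0.21936 = 0.47957 ≈ 0.4796 bits

D_KL(Q||P) = Σ Q(x) log₂(Q(x)/P(x))

Computing term by term:
  Q(1)·log₂(Q(1)/P(1)) = (1/4)·log₂((1/4)/(1/12)) = 0.39624
  Q(2)·log₂(Q(2)/P(2)) = (1/4)·log₂((1/4)/(1/2)) = -0.25000
  Q(3)·log₂(Q(3)/P(3)) = (1/4)·log₂((1/4)/(1/24)) = 0.64624
  Q(4)·log₂(Q(4)/P(4)) = (1/4)·log₂((1/4)/(3/8)) = -0.14624

D_KL(Q||P) = 0.39624 - 0.25000 + 0.64624 - 0.14624 = 0.64624 ≈ 0.6462 bits

These are NOT equal (difference: 0.1666 bits). KL divergence is asymmetric: D_KL(P||Q) ≠ D_KL(Q||P) in general.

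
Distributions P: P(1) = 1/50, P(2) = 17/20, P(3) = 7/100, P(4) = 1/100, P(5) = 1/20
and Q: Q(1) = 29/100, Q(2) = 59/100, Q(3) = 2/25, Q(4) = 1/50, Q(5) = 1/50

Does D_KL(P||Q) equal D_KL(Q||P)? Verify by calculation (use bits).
D_KL(P||Q) = 0.4132 bits, D_KL(Q||P) = 0.8170 bits. No — D_KL(P||Q) ≠ D_KL(Q||P) for this pair.

D_KL(P||Q) = Σ P(x) log₂(P(x)/Q(x))

Computing term by term:
  P(1)·log₂(P(1)/Q(1)) = (1/50)·log₂((1/50)/(29/100)) = -0.07716
  P(2)·log₂(P(2)/Q(2)) = (17/20)·log₂((17/20)/(59/100)) = 0.44774
  P(3)·log₂(P(3)/Q(3)) = (7/100)·log₂((7/100)/(2/25)) = -0.01349
  P(4)·log₂(P(4)/Q(4)) = (1/100)·log₂((1/100)/(1/50)) = -0.01000
  P(5)·log₂(P(5)/Q(5)) = (1/20)·log₂((1/20)/(1/50)) = 0.06610

D_KL(P||Q) = -0.07716 + 0.44774 - 0.01349 - 0.01000 + 0.06610 = 0.41319 ≈ 0.4132 bits

D_KL(Q||P) = Σ Q(x) log₂(Q(x)/P(x))

Computing term by term:
  Q(1)·log₂(Q(1)/P(1)) = (29/100)·log₂((29/100)/(1/50)) = 1.11881
  Q(2)·log₂(Q(2)/P(2)) = (59/100)·log₂((59/100)/(17/20)) = -0.31078
  Q(3)·log₂(Q(3)/P(3)) = (2/25)·log₂((2/25)/(7/100)) = 0.01541
  Q(4)·log₂(Q(4)/P(4)) = (1/50)·log₂((1/50)/(1/100)) = 0.02000
  Q(5)·log₂(Q(5)/P(5)) = (1/50)·log₂((1/50)/(1/20)) = -0.02644

D_KL(Q||P) = 1.11881 - 0.31078 + 0.01541 + 0.02000 - 0.02644 = 0.81700 ≈ 0.8170 bits

These are NOT equal (difference: 0.4038 bits). KL divergence is asymmetric: D_KL(P||Q) ≠ D_KL(Q||P) in general.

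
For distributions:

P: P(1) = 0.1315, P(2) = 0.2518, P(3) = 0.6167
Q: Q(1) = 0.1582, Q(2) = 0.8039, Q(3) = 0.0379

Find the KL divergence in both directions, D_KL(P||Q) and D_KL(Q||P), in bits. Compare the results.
D_KL(P||Q) = 2.0250 bits, D_KL(Q||P) = 1.2360 bits. D_KL(P||Q) is larger than D_KL(Q||P) by 0.7890 bits; the two directions differ.

D_KL(P||Q) = Σ P(x) log₂(P(x)/Q(x))

Computing term by term:
  P(1)·log₂(P(1)/Q(1)) = 0.1315·log₂(0.1315/0.1582) = -0.03507
  P(2)·log₂(P(2)/Q(2)) = 0.2518·log₂(0.2518/0.8039) = -0.42170
  P(3)·log₂(P(3)/Q(3)) = 0.6167·log₂(0.6167/0.0379) = 2.48179

D_KL(P||Q) = -0.03507 - 0.42170 + 2.48179 = 2.02502 ≈ 2.0250 bits

D_KL(Q||P) = Σ Q(x) log₂(Q(x)/P(x))

Computing term by term:
  Q(1)·log₂(Q(1)/P(1)) = 0.1582·log₂(0.1582/0.1315) = 0.04219
  Q(2)·log₂(Q(2)/P(2)) = 0.8039·log₂(0.8039/0.2518) = 1.34632
  Q(3)·log₂(Q(3)/P(3)) = 0.0379·log₂(0.0379/0.6167) = -0.15252

D_KL(Q||P) = 0.04219 + 1.34632 - 0.15252 = 1.23599 ≈ 1.2360 bits

These are NOT equal (difference: 0.7890 bits). KL divergence is asymmetric: D_KL(P||Q) ≠ D_KL(Q||P) in general.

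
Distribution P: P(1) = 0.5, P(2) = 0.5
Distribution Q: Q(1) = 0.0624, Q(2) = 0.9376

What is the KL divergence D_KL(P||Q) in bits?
1.0476 bits

D_KL(P||Q) = Σ P(x) log₂(P(x)/Q(x))

Computing term by term:
  P(1)·log₂(P(1)/Q(1)) = 0.5·log₂(0.5/0.0624) = 1.50116
  P(2)·log₂(P(2)/Q(2)) = 0.5·log₂(0.5/0.9376) = -0.45352

D_KL(P||Q) = 1.50116 - 0.45352 = 1.04764 ≈ 1.0476 bits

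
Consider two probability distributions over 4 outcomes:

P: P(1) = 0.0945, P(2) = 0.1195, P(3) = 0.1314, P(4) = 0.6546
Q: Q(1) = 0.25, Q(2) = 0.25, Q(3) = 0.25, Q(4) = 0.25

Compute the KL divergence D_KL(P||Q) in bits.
0.5272 bits

D_KL(P||Q) = Σ P(x) log₂(P(x)/Q(x))

Computing term by term:
  P(1)·log₂(P(1)/Q(1)) = 0.0945·log₂(0.0945/0.25) = -0.13263
  P(2)·log₂(P(2)/Q(2)) = 0.1195·log₂(0.1195/0.25) = -0.12726
  P(3)·log₂(P(3)/Q(3)) = 0.1314·log₂(0.1314/0.25) = -0.12193
  P(4)·log₂(P(4)/Q(4)) = 0.6546·log₂(0.6546/0.25) = 0.90903

D_KL(P||Q) = -0.13263 - 0.12726 - 0.12193 + 0.90903 = 0.52721 ≈ 0.5272 bits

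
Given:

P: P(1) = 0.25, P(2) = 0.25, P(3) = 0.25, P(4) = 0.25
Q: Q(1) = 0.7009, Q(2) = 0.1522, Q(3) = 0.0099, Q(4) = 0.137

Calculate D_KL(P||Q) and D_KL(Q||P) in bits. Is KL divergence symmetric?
D_KL(P||Q) = 1.1887 bits, D_KL(Q||P) = 0.7685 bits. No, KL divergence is not symmetric.

D_KL(P||Q) = Σ P(x) log₂(P(x)/Q(x))

Computing term by term:
  P(1)·log₂(P(1)/Q(1)) = 0.25·log₂(0.25/0.7009) = -0.37182
  P(2)·log₂(P(2)/Q(2)) = 0.25·log₂(0.25/0.1522) = 0.17899
  P(3)·log₂(P(3)/Q(3)) = 0.25·log₂(0.25/0.0099) = 1.16459
  P(4)·log₂(P(4)/Q(4)) = 0.25·log₂(0.25/0.137) = 0.21694

D_KL(P||Q) = -0.37182 + 0.17899 + 1.16459 + 0.21694 = 1.18870 ≈ 1.1887 bits

D_KL(Q||P) = Σ Q(x) log₂(Q(x)/P(x))

Computing term by term:
  Q(1)·log₂(Q(1)/P(1)) = 0.7009·log₂(0.7009/0.25) = 1.04243
  Q(2)·log₂(Q(2)/P(2)) = 0.1522·log₂(0.1522/0.25) = -0.10897
  Q(3)·log₂(Q(3)/P(3)) = 0.0099·log₂(0.0099/0.25) = -0.04612
  Q(4)·log₂(Q(4)/P(4)) = 0.137·log₂(0.137/0.25) = -0.11888

D_KL(Q||P) = 1.04243 - 0.10897 - 0.04612 - 0.11888 = 0.76846 ≈ 0.7685 bits

These are NOT equal (difference: 0.4202 bits). KL divergence is asymmetric: D_KL(P||Q) ≠ D_KL(Q||P) in general.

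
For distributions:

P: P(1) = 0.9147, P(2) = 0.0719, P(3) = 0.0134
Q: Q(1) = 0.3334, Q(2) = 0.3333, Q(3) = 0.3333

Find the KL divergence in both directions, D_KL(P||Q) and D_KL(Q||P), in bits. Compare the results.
D_KL(P||Q) = 1.1106 bits, D_KL(Q||P) = 1.7974 bits. D_KL(Q||P) is larger than D_KL(P||Q) by 0.6868 bits; the two directions differ.

D_KL(P||Q) = Σ P(x) log₂(P(x)/Q(x))

Computing term by term:
  P(1)·log₂(P(1)/Q(1)) = 0.9147·log₂(0.9147/0.3334) = 1.33184
  P(2)·log₂(P(2)/Q(2)) = 0.0719·log₂(0.0719/0.3333) = -0.15910
  P(3)·log₂(P(3)/Q(3)) = 0.0134·log₂(0.0134/0.3333) = -0.06213

D_KL(P||Q) = 1.33184 - 0.15910 - 0.06213 = 1.11061 ≈ 1.1106 bits

D_KL(Q||P) = Σ Q(x) log₂(Q(x)/P(x))

Computing term by term:
  Q(1)·log₂(Q(1)/P(1)) = 0.3334·log₂(0.3334/0.9147) = -0.48545
  Q(2)·log₂(Q(2)/P(2)) = 0.3333·log₂(0.3333/0.0719) = 0.73751
  Q(3)·log₂(Q(3)/P(3)) = 0.3333·log₂(0.3333/0.0134) = 1.54535

D_KL(Q||P) = -0.48545 + 0.73751 + 1.54535 = 1.79741 ≈ 1.7974 bits

These are NOT equal (difference: 0.6868 bits). KL divergence is asymmetric: D_KL(P||Q) ≠ D_KL(Q||P) in general.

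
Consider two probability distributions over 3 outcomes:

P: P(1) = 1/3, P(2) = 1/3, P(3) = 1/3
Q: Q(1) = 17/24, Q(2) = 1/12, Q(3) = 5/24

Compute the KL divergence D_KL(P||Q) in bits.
0.5302 bits

D_KL(P||Q) = Σ P(x) log₂(P(x)/Q(x))

Computing term by term:
  P(1)·log₂(P(1)/Q(1)) = (1/3)·log₂((1/3)/(17/24)) = -0.36249
  P(2)·log₂(P(2)/Q(2)) = (1/3)·log₂((1/3)/(1/12)) = 0.66667
  P(3)·log₂(P(3)/Q(3)) = (1/3)·log₂((1/3)/(5/24)) = 0.22602

D_KL(P||Q) = -0.36249 + 0.66667 + 0.22602 = 0.53020 ≈ 0.5302 bits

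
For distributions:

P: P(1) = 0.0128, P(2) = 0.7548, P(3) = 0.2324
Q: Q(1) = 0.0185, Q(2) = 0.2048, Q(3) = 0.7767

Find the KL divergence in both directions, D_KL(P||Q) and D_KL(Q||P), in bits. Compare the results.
D_KL(P||Q) = 1.0091 bits, D_KL(Q||P) = 0.9765 bits. D_KL(P||Q) is larger than D_KL(Q||P) by 0.0326 bits; the two directions differ.

D_KL(P||Q) = Σ P(x) log₂(P(x)/Q(x))

Computing term by term:
  P(1)·log₂(P(1)/Q(1)) = 0.0128·log₂(0.0128/0.0185) = -0.00680
  P(2)·log₂(P(2)/Q(2)) = 0.7548·log₂(0.7548/0.2048) = 1.42044
  P(3)·log₂(P(3)/Q(3)) = 0.2324·log₂(0.2324/0.7767) = -0.40455

D_KL(P||Q) = -0.00680 + 1.42044 - 0.40455 = 1.00909 ≈ 1.0091 bits

D_KL(Q||P) = Σ Q(x) log₂(Q(x)/P(x))

Computing term by term:
  Q(1)·log₂(Q(1)/P(1)) = 0.0185·log₂(0.0185/0.0128) = 0.00983
  Q(2)·log₂(Q(2)/P(2)) = 0.2048·log₂(0.2048/0.7548) = -0.38541
  Q(3)·log₂(Q(3)/P(3)) = 0.7767·log₂(0.7767/0.2324) = 1.35204

D_KL(Q||P) = 0.00983 - 0.38541 + 1.35204 = 0.97646 ≈ 0.9765 bits

These are NOT equal (difference: 0.0326 bits). KL divergence is asymmetric: D_KL(P||Q) ≠ D_KL(Q||P) in general.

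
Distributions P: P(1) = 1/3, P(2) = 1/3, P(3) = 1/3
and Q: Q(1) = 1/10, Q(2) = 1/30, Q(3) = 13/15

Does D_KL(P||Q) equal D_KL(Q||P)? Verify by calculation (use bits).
D_KL(P||Q) = 1.2268 bits, D_KL(Q||P) = 0.9103 bits. No — D_KL(P||Q) ≠ D_KL(Q||P) for this pair.

D_KL(P||Q) = Σ P(x) log₂(P(x)/Q(x))

Computing term by term:
  P(1)·log₂(P(1)/Q(1)) = (1/3)·log₂((1/3)/(1/10)) = 0.57899
  P(2)·log₂(P(2)/Q(2)) = (1/3)·log₂((1/3)/(1/30)) = 1.10731
  P(3)·log₂(P(3)/Q(3)) = (1/3)·log₂((1/3)/(13/15)) = -0.45950

D_KL(P||Q) = 0.57899 + 1.10731 - 0.45950 = 1.22680 ≈ 1.2268 bits

D_KL(Q||P) = Σ Q(x) log₂(Q(x)/P(x))

Computing term by term:
  Q(1)·log₂(Q(1)/P(1)) = (1/10)·log₂((1/10)/(1/3)) = -0.17370
  Q(2)·log₂(Q(2)/P(2)) = (1/30)·log₂((1/30)/(1/3)) = -0.11073
  Q(3)·log₂(Q(3)/P(3)) = (13/15)·log₂((13/15)/(1/3)) = 1.19471

D_KL(Q||P) = -0.17370 - 0.11073 + 1.19471 = 0.91028 ≈ 0.9103 bits

These are NOT equal (difference: 0.3165 bits). KL divergence is asymmetric: D_KL(P||Q) ≠ D_KL(Q||P) in general.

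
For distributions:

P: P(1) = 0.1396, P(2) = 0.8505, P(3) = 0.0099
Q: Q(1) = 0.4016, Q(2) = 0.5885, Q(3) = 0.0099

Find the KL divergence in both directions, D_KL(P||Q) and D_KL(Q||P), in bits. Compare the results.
D_KL(P||Q) = 0.2390 bits, D_KL(Q||P) = 0.2996 bits. D_KL(Q||P) is larger than D_KL(P||Q) by 0.0606 bits; the two directions differ.

D_KL(P||Q) = Σ P(x) log₂(P(x)/Q(x))

Computing term by term:
  P(1)·log₂(P(1)/Q(1)) = 0.1396·log₂(0.1396/0.4016) = -0.21281
  P(2)·log₂(P(2)/Q(2)) = 0.8505·log₂(0.8505/0.5885) = 0.45184
  P(3)·log₂(P(3)/Q(3)) = 0.0099·log₂(0.0099/0.0099) = 0.00000

D_KL(P||Q) = -0.21281 + 0.45184 + 0.00000 = 0.23903 ≈ 0.2390 bits

D_KL(Q||P) = Σ Q(x) log₂(Q(x)/P(x))

Computing term by term:
  Q(1)·log₂(Q(1)/P(1)) = 0.4016·log₂(0.4016/0.1396) = 0.61222
  Q(2)·log₂(Q(2)/P(2)) = 0.5885·log₂(0.5885/0.8505) = -0.31265
  Q(3)·log₂(Q(3)/P(3)) = 0.0099·log₂(0.0099/0.0099) = 0.00000

D_KL(Q||P) = 0.61222 - 0.31265 + 0.00000 = 0.29957 ≈ 0.2996 bits

These are NOT equal (difference: 0.0606 bits). KL divergence is asymmetric: D_KL(P||Q) ≠ D_KL(Q||P) in general.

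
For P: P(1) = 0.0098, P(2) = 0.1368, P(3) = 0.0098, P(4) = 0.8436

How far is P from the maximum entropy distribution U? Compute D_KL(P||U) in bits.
1.2696 bits

U(i) = 1/4 for all i

D_KL(P||U) = Σ P(x) log₂(P(x) / (1/4))
           = Σ P(x) log₂(P(x)) + log₂(4)
           = log₂(4) - H(P)

H(P) = -Σ P(x) log₂(P(x)):
  -P(1)·log₂(P(1)) = -(0.0098)·log₂(0.0098) = 0.06540
  -P(2)·log₂(P(2)) = -(0.1368)·log₂(0.1368) = 0.39260
  -P(3)·log₂(P(3)) = -(0.0098)·log₂(0.0098) = 0.06540
  -P(4)·log₂(P(4)) = -(0.8436)·log₂(0.8436) = 0.20699
H(P) = 0.06540 + 0.39260 + 0.06540 + 0.20699 = 0.73039 bits

log₂(4) = 2.00000 bits

D_KL(P||U) = 2.00000 - 0.73039 = 1.26961 ≈ 1.2696 bits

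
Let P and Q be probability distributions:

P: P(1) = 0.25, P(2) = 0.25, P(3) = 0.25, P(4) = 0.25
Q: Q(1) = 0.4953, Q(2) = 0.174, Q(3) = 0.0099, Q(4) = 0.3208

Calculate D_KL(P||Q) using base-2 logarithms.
0.9588 bits

D_KL(P||Q) = Σ P(x) log₂(P(x)/Q(x))

Computing term by term:
  P(1)·log₂(P(1)/Q(1)) = 0.25·log₂(0.25/0.4953) = -0.24659
  P(2)·log₂(P(2)/Q(2)) = 0.25·log₂(0.25/0.174) = 0.13071
  P(3)·log₂(P(3)/Q(3)) = 0.25·log₂(0.25/0.0099) = 1.16459
  P(4)·log₂(P(4)/Q(4)) = 0.25·log₂(0.25/0.3208) = -0.08994

D_KL(P||Q) = -0.24659 + 0.13071 + 1.16459 - 0.08994 = 0.95877 ≈ 0.9588 bits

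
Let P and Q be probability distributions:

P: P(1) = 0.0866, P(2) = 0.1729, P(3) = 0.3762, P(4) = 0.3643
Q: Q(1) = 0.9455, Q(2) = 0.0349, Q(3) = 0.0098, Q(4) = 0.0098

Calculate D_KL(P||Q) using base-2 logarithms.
3.9806 bits

D_KL(P||Q) = Σ P(x) log₂(P(x)/Q(x))

Computing term by term:
  P(1)·log₂(P(1)/Q(1)) = 0.0866·log₂(0.0866/0.9455) = -0.29865
  P(2)·log₂(P(2)/Q(2)) = 0.1729·log₂(0.1729/0.0349) = 0.39916
  P(3)·log₂(P(3)/Q(3)) = 0.3762·log₂(0.3762/0.0098) = 1.97978
  P(4)·log₂(P(4)/Q(4)) = 0.3643·log₂(0.3643/0.0098) = 1.90026

D_KL(P||Q) = -0.29865 + 0.39916 + 1.97978 + 1.90026 = 3.98055 ≈ 3.9806 bits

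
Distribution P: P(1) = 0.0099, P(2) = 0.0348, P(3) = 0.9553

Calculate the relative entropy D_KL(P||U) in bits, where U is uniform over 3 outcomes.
1.2874 bits

U(i) = 1/3 for all i

D_KL(P||U) = Σ P(x) log₂(P(x) / (1/3))
           = Σ P(x) log₂(P(x)) + log₂(3)
           = log₂(3) - H(P)

H(P) = -Σ P(x) log₂(P(x)):
  -P(1)·log₂(P(1)) = -(0.0099)·log₂(0.0099) = 0.06592
  -P(2)·log₂(P(2)) = -(0.0348)·log₂(0.0348) = 0.16860
  -P(3)·log₂(P(3)) = -(0.9553)·log₂(0.9553) = 0.06303
H(P) = 0.06592 + 0.16860 + 0.06303 = 0.29755 bits

log₂(3) = 1.58496 bits

D_KL(P||U) = 1.58496 - 0.29755 = 1.28741 ≈ 1.2874 bits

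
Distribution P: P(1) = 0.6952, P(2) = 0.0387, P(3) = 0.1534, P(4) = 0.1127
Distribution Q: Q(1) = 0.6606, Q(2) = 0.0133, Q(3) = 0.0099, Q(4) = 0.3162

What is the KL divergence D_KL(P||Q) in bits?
0.5496 bits

D_KL(P||Q) = Σ P(x) log₂(P(x)/Q(x))

Computing term by term:
  P(1)·log₂(P(1)/Q(1)) = 0.6952·log₂(0.6952/0.6606) = 0.05120
  P(2)·log₂(P(2)/Q(2)) = 0.0387·log₂(0.0387/0.0133) = 0.05963
  P(3)·log₂(P(3)/Q(3)) = 0.1534·log₂(0.1534/0.0099) = 0.60650
  P(4)·log₂(P(4)/Q(4)) = 0.1127·log₂(0.1127/0.3162) = -0.16774

D_KL(P||Q) = 0.05120 + 0.05963 + 0.60650 - 0.16774 = 0.54959 ≈ 0.5496 bits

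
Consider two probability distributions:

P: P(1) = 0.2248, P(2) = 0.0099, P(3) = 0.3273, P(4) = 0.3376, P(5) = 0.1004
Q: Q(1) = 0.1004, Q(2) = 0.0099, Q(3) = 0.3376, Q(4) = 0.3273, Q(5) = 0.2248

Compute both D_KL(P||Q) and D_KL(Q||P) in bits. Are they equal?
D_KL(P||Q) = 0.1451 bits, D_KL(Q||P) = 0.1451 bits. Yes, in this case they are equal (although KL divergence is not symmetric in general).

D_KL(P||Q) = Σ P(x) log₂(P(x)/Q(x))

Computing term by term:
  P(1)·log₂(P(1)/Q(1)) = 0.2248·log₂(0.2248/0.1004) = 0.26142
  P(2)·log₂(P(2)/Q(2)) = 0.0099·log₂(0.0099/0.0099) = 0.00000
  P(3)·log₂(P(3)/Q(3)) = 0.3273·log₂(0.3273/0.3376) = -0.01463
  P(4)·log₂(P(4)/Q(4)) = 0.3376·log₂(0.3376/0.3273) = 0.01509
  P(5)·log₂(P(5)/Q(5)) = 0.1004·log₂(0.1004/0.2248) = -0.11675

D_KL(P||Q) = 0.26142 + 0.00000 - 0.01463 + 0.01509 - 0.11675 = 0.14513 ≈ 0.1451 bits

D_KL(Q||P) = Σ Q(x) log₂(Q(x)/P(x))

Computing term by term:
  Q(1)·log₂(Q(1)/P(1)) = 0.1004·log₂(0.1004/0.2248) = -0.11675
  Q(2)·log₂(Q(2)/P(2)) = 0.0099·log₂(0.0099/0.0099) = 0.00000
  Q(3)·log₂(Q(3)/P(3)) = 0.3376·log₂(0.3376/0.3273) = 0.01509
  Q(4)·log₂(Q(4)/P(4)) = 0.3273·log₂(0.3273/0.3376) = -0.01463
  Q(5)·log₂(Q(5)/P(5)) = 0.2248·log₂(0.2248/0.1004) = 0.26142

D_KL(Q||P) = -0.11675 + 0.00000 + 0.01509 - 0.01463 + 0.26142 = 0.14513 ≈ 0.1451 bits

These ARE equal here. Q is P with outcomes relabeled (Q(1) = P(5), Q(3) = P(4), Q(4) = P(3), Q(5) = P(1)) by a relabeling that is its own inverse, so the two sums contain exactly the same terms in a different order. This is a special case — KL divergence is not symmetric in general: D_KL(P||Q) ≠ D_KL(Q||P) for most P, Q.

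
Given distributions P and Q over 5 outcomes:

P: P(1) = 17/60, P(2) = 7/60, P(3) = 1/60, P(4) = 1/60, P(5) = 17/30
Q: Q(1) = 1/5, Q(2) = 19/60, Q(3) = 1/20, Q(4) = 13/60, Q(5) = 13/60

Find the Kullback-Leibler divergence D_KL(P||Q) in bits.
0.6722 bits

D_KL(P||Q) = Σ P(x) log₂(P(x)/Q(x))

Computing term by term:
  P(1)·log₂(P(1)/Q(1)) = (17/60)·log₂((17/60)/(1/5)) = 0.14238
  P(2)·log₂(P(2)/Q(2)) = (7/60)·log₂((7/60)/(19/60)) = -0.16807
  P(3)·log₂(P(3)/Q(3)) = (1/60)·log₂((1/60)/(1/20)) = -0.02642
  P(4)·log₂(P(4)/Q(4)) = (1/60)·log₂((1/60)/(13/60)) = -0.06167
  P(5)·log₂(P(5)/Q(5)) = (17/30)·log₂((17/30)/(13/60)) = 0.78598

D_KL(P||Q) = 0.14238 - 0.16807 - 0.02642 - 0.06167 + 0.78598 = 0.67220 ≈ 0.6722 bits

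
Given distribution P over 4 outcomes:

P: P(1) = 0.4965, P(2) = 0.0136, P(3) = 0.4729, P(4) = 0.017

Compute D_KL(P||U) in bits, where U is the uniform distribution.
0.8033 bits

U(i) = 1/4 for all i

D_KL(P||U) = Σ P(x) log₂(P(x) / (1/4))
           = Σ P(x) log₂(P(x)) + log₂(4)
           = log₂(4) - H(P)

H(P) = -Σ P(x) log₂(P(x)):
  -P(1)·log₂(P(1)) = -(0.4965)·log₂(0.4965) = 0.50153
  -P(2)·log₂(P(2)) = -(0.0136)·log₂(0.0136) = 0.08432
  -P(3)·log₂(P(3)) = -(0.4729)·log₂(0.4729) = 0.51092
  -P(4)·log₂(P(4)) = -(0.017)·log₂(0.017) = 0.09993
H(P) = 0.50153 + 0.08432 + 0.51092 + 0.09993 = 1.19670 bits

log₂(4) = 2.00000 bits

D_KL(P||U) = 2.00000 - 1.19670 = 0.80330 ≈ 0.8033 bits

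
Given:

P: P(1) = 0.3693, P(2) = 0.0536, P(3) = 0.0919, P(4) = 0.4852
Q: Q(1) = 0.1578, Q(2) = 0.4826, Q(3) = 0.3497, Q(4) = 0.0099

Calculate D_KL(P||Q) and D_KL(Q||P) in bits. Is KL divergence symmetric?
D_KL(P||Q) = 2.8303 bits, D_KL(Q||P) = 1.9551 bits. No, KL divergence is not symmetric.

D_KL(P||Q) = Σ P(x) log₂(P(x)/Q(x))

Computing term by term:
  P(1)·log₂(P(1)/Q(1)) = 0.3693·log₂(0.3693/0.1578) = 0.45302
  P(2)·log₂(P(2)/Q(2)) = 0.0536·log₂(0.0536/0.4826) = -0.16994
  P(3)·log₂(P(3)/Q(3)) = 0.0919·log₂(0.0919/0.3497) = -0.17718
  P(4)·log₂(P(4)/Q(4)) = 0.4852·log₂(0.4852/0.0099) = 2.72440

D_KL(P||Q) = 0.45302 - 0.16994 - 0.17718 + 2.72440 = 2.83030 ≈ 2.8303 bits

D_KL(Q||P) = Σ Q(x) log₂(Q(x)/P(x))

Computing term by term:
  Q(1)·log₂(Q(1)/P(1)) = 0.1578·log₂(0.1578/0.3693) = -0.19357
  Q(2)·log₂(Q(2)/P(2)) = 0.4826·log₂(0.4826/0.0536) = 1.53009
  Q(3)·log₂(Q(3)/P(3)) = 0.3497·log₂(0.3497/0.0919) = 0.67421
  Q(4)·log₂(Q(4)/P(4)) = 0.0099·log₂(0.0099/0.4852) = -0.05559

D_KL(Q||P) = -0.19357 + 1.53009 + 0.67421 - 0.05559 = 1.95514 ≈ 1.9551 bits

These are NOT equal (difference: 0.8752 bits). KL divergence is asymmetric: D_KL(P||Q) ≠ D_KL(Q||P) in general.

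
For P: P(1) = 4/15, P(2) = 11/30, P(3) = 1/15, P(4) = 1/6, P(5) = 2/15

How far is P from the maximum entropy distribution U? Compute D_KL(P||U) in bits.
0.2038 bits

U(i) = 1/5 for all i

D_KL(P||U) = Σ P(x) log₂(P(x) / (1/5))
           = Σ P(x) log₂(P(x)) + log₂(5)
           = log₂(5) - H(P)

H(P) = -Σ P(x) log₂(P(x)):
  -P(1)·log₂(P(1)) = -(4/15)·log₂(4/15) = 0.50850
  -P(2)·log₂(P(2)) = -(11/30)·log₂(11/30) = 0.53073
  -P(3)·log₂(P(3)) = -(1/15)·log₂(1/15) = 0.26046
  -P(4)·log₂(P(4)) = -(1/6)·log₂(1/6) = 0.43083
  -P(5)·log₂(P(5)) = -(2/15)·log₂(2/15) = 0.38759
H(P) = 0.50850 + 0.53073 + 0.26046 + 0.43083 + 0.38759 = 2.11811 bits

log₂(5) = 2.32193 bits

D_KL(P||U) = 2.32193 - 2.11811 = 0.20382 ≈ 0.2038 bits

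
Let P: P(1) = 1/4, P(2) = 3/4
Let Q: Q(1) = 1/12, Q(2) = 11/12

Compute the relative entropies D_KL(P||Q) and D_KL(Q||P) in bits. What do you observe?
D_KL(P||Q) = 0.1791 bits, D_KL(Q||P) = 0.1333 bits. The two directions give different values (D_KL(P||Q) exceeds D_KL(Q||P) by 0.0458 bits): KL divergence is asymmetric.

D_KL(P||Q) = Σ P(x) log₂(P(x)/Q(x))

Computing term by term:
  P(1)·log₂(P(1)/Q(1)) = (1/4)·log₂((1/4)/(1/12)) = 0.39624
  P(2)·log₂(P(2)/Q(2)) = (3/4)·log₂((3/4)/(11/12)) = -0.21713

D_KL(P||Q) = 0.39624 - 0.21713 = 0.17911 ≈ 0.1791 bits

D_KL(Q||P) = Σ Q(x) log₂(Q(x)/P(x))

Computing term by term:
  Q(1)·log₂(Q(1)/P(1)) = (1/12)·log₂((1/12)/(1/4)) = -0.13208
  Q(2)·log₂(Q(2)/P(2)) = (11/12)·log₂((11/12)/(3/4)) = 0.26538

D_KL(Q||P) = -0.13208 + 0.26538 = 0.13330 ≈ 0.1333 bits

These are NOT equal (difference: 0.0458 bits). KL divergence is asymmetric: D_KL(P||Q) ≠ D_KL(Q||P) in general.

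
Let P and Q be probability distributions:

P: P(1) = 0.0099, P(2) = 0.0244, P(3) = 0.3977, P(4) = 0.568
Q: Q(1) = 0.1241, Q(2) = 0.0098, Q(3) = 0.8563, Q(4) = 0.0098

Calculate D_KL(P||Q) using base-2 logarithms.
2.8827 bits

D_KL(P||Q) = Σ P(x) log₂(P(x)/Q(x))

Computing term by term:
  P(1)·log₂(P(1)/Q(1)) = 0.0099·log₂(0.0099/0.1241) = -0.03611
  P(2)·log₂(P(2)/Q(2)) = 0.0244·log₂(0.0244/0.0098) = 0.03211
  P(3)·log₂(P(3)/Q(3)) = 0.3977·log₂(0.3977/0.8563) = -0.44003
  P(4)·log₂(P(4)/Q(4)) = 0.568·log₂(0.568/0.0098) = 3.32676

D_KL(P||Q) = -0.03611 + 0.03211 - 0.44003 + 3.32676 = 2.88273 ≈ 2.8827 bits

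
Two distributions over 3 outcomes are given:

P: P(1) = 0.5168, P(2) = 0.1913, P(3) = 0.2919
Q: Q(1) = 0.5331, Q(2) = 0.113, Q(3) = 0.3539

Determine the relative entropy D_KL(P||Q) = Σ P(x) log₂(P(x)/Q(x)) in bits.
0.0410 bits

D_KL(P||Q) = Σ P(x) log₂(P(x)/Q(x))

Computing term by term:
  P(1)·log₂(P(1)/Q(1)) = 0.5168·log₂(0.5168/0.5331) = -0.02315
  P(2)·log₂(P(2)/Q(2)) = 0.1913·log₂(0.1913/0.113) = 0.14530
  P(3)·log₂(P(3)/Q(3)) = 0.2919·log₂(0.2919/0.3539) = -0.08111

D_KL(P||Q) = -0.02315 + 0.14530 - 0.08111 = 0.04104 ≈ 0.0410 bits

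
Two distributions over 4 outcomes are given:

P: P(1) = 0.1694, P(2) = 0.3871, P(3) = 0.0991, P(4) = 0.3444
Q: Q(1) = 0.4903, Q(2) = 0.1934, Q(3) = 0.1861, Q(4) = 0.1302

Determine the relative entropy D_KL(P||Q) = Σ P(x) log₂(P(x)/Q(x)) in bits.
0.5210 bits

D_KL(P||Q) = Σ P(x) log₂(P(x)/Q(x))

Computing term by term:
  P(1)·log₂(P(1)/Q(1)) = 0.1694·log₂(0.1694/0.4903) = -0.25973
  P(2)·log₂(P(2)/Q(2)) = 0.3871·log₂(0.3871/0.1934) = 0.38753
  P(3)·log₂(P(3)/Q(3)) = 0.0991·log₂(0.0991/0.1861) = -0.09009
  P(4)·log₂(P(4)/Q(4)) = 0.3444·log₂(0.3444/0.1302) = 0.48332

D_KL(P||Q) = -0.25973 + 0.38753 - 0.09009 + 0.48332 = 0.52103 ≈ 0.5210 bits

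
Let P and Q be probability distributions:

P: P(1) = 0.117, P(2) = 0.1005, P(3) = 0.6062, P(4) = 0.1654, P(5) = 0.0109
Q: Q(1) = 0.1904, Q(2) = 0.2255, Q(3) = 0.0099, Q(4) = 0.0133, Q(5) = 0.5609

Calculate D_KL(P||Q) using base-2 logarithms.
3.9387 bits

D_KL(P||Q) = Σ P(x) log₂(P(x)/Q(x))

Computing term by term:
  P(1)·log₂(P(1)/Q(1)) = 0.117·log₂(0.117/0.1904) = -0.08220
  P(2)·log₂(P(2)/Q(2)) = 0.1005·log₂(0.1005/0.2255) = -0.11718
  P(3)·log₂(P(3)/Q(3)) = 0.6062·log₂(0.6062/0.0099) = 3.59854
  P(4)·log₂(P(4)/Q(4)) = 0.1654·log₂(0.1654/0.0133) = 0.60147
  P(5)·log₂(P(5)/Q(5)) = 0.0109·log₂(0.0109/0.5609) = -0.06197

D_KL(P||Q) = -0.08220 - 0.11718 + 3.59854 + 0.60147 - 0.06197 = 3.93866 ≈ 3.9387 bits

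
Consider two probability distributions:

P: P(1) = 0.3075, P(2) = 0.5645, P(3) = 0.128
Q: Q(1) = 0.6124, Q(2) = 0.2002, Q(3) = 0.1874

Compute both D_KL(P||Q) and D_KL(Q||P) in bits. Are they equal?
D_KL(P||Q) = 0.4682 bits, D_KL(Q||P) = 0.4123 bits. No, they are not equal.

D_KL(P||Q) = Σ P(x) log₂(P(x)/Q(x))

Computing term by term:
  P(1)·log₂(P(1)/Q(1)) = 0.3075·log₂(0.3075/0.6124) = -0.30562
  P(2)·log₂(P(2)/Q(2)) = 0.5645·log₂(0.5645/0.2002) = 0.84423
  P(3)·log₂(P(3)/Q(3)) = 0.128·log₂(0.128/0.1874) = -0.07040

D_KL(P||Q) = -0.30562 + 0.84423 - 0.07040 = 0.46821 ≈ 0.4682 bits

D_KL(Q||P) = Σ Q(x) log₂(Q(x)/P(x))

Computing term by term:
  Q(1)·log₂(Q(1)/P(1)) = 0.6124·log₂(0.6124/0.3075) = 0.60866
  Q(2)·log₂(Q(2)/P(2)) = 0.2002·log₂(0.2002/0.5645) = -0.29941
  Q(3)·log₂(Q(3)/P(3)) = 0.1874·log₂(0.1874/0.128) = 0.10307

D_KL(Q||P) = 0.60866 - 0.29941 + 0.10307 = 0.41232 ≈ 0.4123 bits

These are NOT equal (difference: 0.0559 bits). KL divergence is asymmetric: D_KL(P||Q) ≠ D_KL(Q||P) in general.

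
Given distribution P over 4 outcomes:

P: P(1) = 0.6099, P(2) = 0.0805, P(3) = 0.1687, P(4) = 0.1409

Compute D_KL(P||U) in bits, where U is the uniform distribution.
0.4408 bits

U(i) = 1/4 for all i

D_KL(P||U) = Σ P(x) log₂(P(x) / (1/4))
           = Σ P(x) log₂(P(x)) + log₂(4)
           = log₂(4) - H(P)

H(P) = -Σ P(x) log₂(P(x)):
  -P(1)·log₂(P(1)) = -(0.6099)·log₂(0.6099) = 0.43508
  -P(2)·log₂(P(2)) = -(0.0805)·log₂(0.0805) = 0.29261
  -P(3)·log₂(P(3)) = -(0.1687)·log₂(0.1687) = 0.43313
  -P(4)·log₂(P(4)) = -(0.1409)·log₂(0.1409) = 0.39836
H(P) = 0.43508 + 0.29261 + 0.43313 + 0.39836 = 1.55918 bits

log₂(4) = 2.00000 bits

D_KL(P||U) = 2.00000 - 1.55918 = 0.44082 ≈ 0.4408 bits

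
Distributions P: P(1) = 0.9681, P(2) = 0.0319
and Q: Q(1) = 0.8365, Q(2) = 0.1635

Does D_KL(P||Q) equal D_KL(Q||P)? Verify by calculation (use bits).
D_KL(P||Q) = 0.1289 bits, D_KL(Q||P) = 0.2092 bits. No — D_KL(P||Q) ≠ D_KL(Q||P) for this pair.

D_KL(P||Q) = Σ P(x) log₂(P(x)/Q(x))

Computing term by term:
  P(1)·log₂(P(1)/Q(1)) = 0.9681·log₂(0.9681/0.8365) = 0.20407
  P(2)·log₂(P(2)/Q(2)) = 0.0319·log₂(0.0319/0.1635) = -0.07521

D_KL(P||Q) = 0.20407 - 0.07521 = 0.12886 ≈ 0.1289 bits

D_KL(Q||P) = Σ Q(x) log₂(Q(x)/P(x))

Computing term by term:
  Q(1)·log₂(Q(1)/P(1)) = 0.8365·log₂(0.8365/0.9681) = -0.17633
  Q(2)·log₂(Q(2)/P(2)) = 0.1635·log₂(0.1635/0.0319) = 0.38548

D_KL(Q||P) = -0.17633 + 0.38548 = 0.20915 ≈ 0.2092 bits

These are NOT equal (difference: 0.0803 bits). KL divergence is asymmetric: D_KL(P||Q) ≠ D_KL(Q||P) in general.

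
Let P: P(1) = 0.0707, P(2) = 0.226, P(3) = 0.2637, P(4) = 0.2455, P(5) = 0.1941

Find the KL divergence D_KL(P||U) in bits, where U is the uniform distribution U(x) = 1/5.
0.1032 bits

U(i) = 1/5 for all i

D_KL(P||U) = Σ P(x) log₂(P(x) / (1/5))
           = Σ P(x) log₂(P(x)) + log₂(5)
           = log₂(5) - H(P)

H(P) = -Σ P(x) log₂(P(x)):
  -P(1)·log₂(P(1)) = -(0.0707)·log₂(0.0707) = 0.27023
  -P(2)·log₂(P(2)) = -(0.226)·log₂(0.226) = 0.48491
  -P(3)·log₂(P(3)) = -(0.2637)·log₂(0.2637) = 0.50710
  -P(4)·log₂(P(4)) = -(0.2455)·log₂(0.2455) = 0.49743
  -P(5)·log₂(P(5)) = -(0.1941)·log₂(0.1941) = 0.45907
H(P) = 0.27023 + 0.48491 + 0.50710 + 0.49743 + 0.45907 = 2.21874 bits

log₂(5) = 2.32193 bits

D_KL(P||U) = 2.32193 - 2.21874 = 0.10319 ≈ 0.1032 bits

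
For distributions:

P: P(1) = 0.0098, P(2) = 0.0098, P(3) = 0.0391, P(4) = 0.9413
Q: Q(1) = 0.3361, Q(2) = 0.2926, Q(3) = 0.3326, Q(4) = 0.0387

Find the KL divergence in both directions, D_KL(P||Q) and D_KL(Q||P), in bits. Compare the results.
D_KL(P||Q) = 4.1152 bits, D_KL(Q||P) = 3.9969 bits. D_KL(P||Q) is larger than D_KL(Q||P) by 0.1183 bits; the two directions differ.

D_KL(P||Q) = Σ P(x) log₂(P(x)/Q(x))

Computing term by term:
  P(1)·log₂(P(1)/Q(1)) = 0.0098·log₂(0.0098/0.3361) = -0.04998
  P(2)·log₂(P(2)/Q(2)) = 0.0098·log₂(0.0098/0.2926) = -0.04802
  P(3)·log₂(P(3)/Q(3)) = 0.0391·log₂(0.0391/0.3326) = -0.12076
  P(4)·log₂(P(4)/Q(4)) = 0.9413·log₂(0.9413/0.0387) = 4.33398

D_KL(P||Q) = -0.04998 - 0.04802 - 0.12076 + 4.33398 = 4.11522 ≈ 4.1152 bits

D_KL(Q||P) = Σ Q(x) log₂(Q(x)/P(x))

Computing term by term:
  Q(1)·log₂(Q(1)/P(1)) = 0.3361·log₂(0.3361/0.0098) = 1.71410
  Q(2)·log₂(Q(2)/P(2)) = 0.2926·log₂(0.2926/0.0098) = 1.43374
  Q(3)·log₂(Q(3)/P(3)) = 0.3326·log₂(0.3326/0.0391) = 1.02725
  Q(4)·log₂(Q(4)/P(4)) = 0.0387·log₂(0.0387/0.9413) = -0.17818

D_KL(Q||P) = 1.71410 + 1.43374 + 1.02725 - 0.17818 = 3.99691 ≈ 3.9969 bits

These are NOT equal (difference: 0.1183 bits). KL divergence is asymmetric: D_KL(P||Q) ≠ D_KL(Q||P) in general.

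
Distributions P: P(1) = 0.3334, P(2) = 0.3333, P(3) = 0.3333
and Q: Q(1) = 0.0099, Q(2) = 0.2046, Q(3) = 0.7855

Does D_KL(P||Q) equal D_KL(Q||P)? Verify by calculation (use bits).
D_KL(P||Q) = 1.5140 bits, D_KL(Q||P) = 0.7772 bits. No — D_KL(P||Q) ≠ D_KL(Q||P) for this pair.

D_KL(P||Q) = Σ P(x) log₂(P(x)/Q(x))

Computing term by term:
  P(1)·log₂(P(1)/Q(1)) = 0.3334·log₂(0.3334/0.0099) = 1.69157
  P(2)·log₂(P(2)/Q(2)) = 0.3333·log₂(0.3333/0.2046) = 0.23465
  P(3)·log₂(P(3)/Q(3)) = 0.3333·log₂(0.3333/0.7855) = -0.41222

D_KL(P||Q) = 1.69157 + 0.23465 - 0.41222 = 1.51400 ≈ 1.5140 bits

D_KL(Q||P) = Σ Q(x) log₂(Q(x)/P(x))

Computing term by term:
  Q(1)·log₂(Q(1)/P(1)) = 0.0099·log₂(0.0099/0.3334) = -0.05023
  Q(2)·log₂(Q(2)/P(2)) = 0.2046·log₂(0.2046/0.3333) = -0.14404
  Q(3)·log₂(Q(3)/P(3)) = 0.7855·log₂(0.7855/0.3333) = 0.97150

D_KL(Q||P) = -0.05023 - 0.14404 + 0.97150 = 0.77723 ≈ 0.7772 bits

These are NOT equal (difference: 0.7368 bits). KL divergence is asymmetric: D_KL(P||Q) ≠ D_KL(Q||P) in general.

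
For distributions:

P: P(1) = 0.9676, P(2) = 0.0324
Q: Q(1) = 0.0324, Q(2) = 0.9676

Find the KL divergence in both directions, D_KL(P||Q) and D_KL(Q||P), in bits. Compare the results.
D_KL(P||Q) = 4.5828 bits, D_KL(Q||P) = 4.5828 bits. The two directions give exactly the same value for this pair.

D_KL(P||Q) = Σ P(x) log₂(P(x)/Q(x))

Computing term by term:
  P(1)·log₂(P(1)/Q(1)) = 0.9676·log₂(0.9676/0.0324) = 4.74157
  P(2)·log₂(P(2)/Q(2)) = 0.0324·log₂(0.0324/0.9676) = -0.15877

D_KL(P||Q) = 4.74157 - 0.15877 = 4.58280 ≈ 4.5828 bits

D_KL(Q||P) = Σ Q(x) log₂(Q(x)/P(x))

Computing term by term:
  Q(1)·log₂(Q(1)/P(1)) = 0.0324·log₂(0.0324/0.9676) = -0.15877
  Q(2)·log₂(Q(2)/P(2)) = 0.9676·log₂(0.9676/0.0324) = 4.74157

D_KL(Q||P) = -0.15877 + 4.74157 = 4.58280 ≈ 4.5828 bits

These ARE equal here. Q is P with outcomes relabeled (Q(1) = P(2), Q(2) = P(1)) by a relabeling that is its own inverse, so the two sums contain exactly the same terms in a different order. This is a special case — KL divergence is not symmetric in general: D_KL(P||Q) ≠ D_KL(Q||P) for most P, Q.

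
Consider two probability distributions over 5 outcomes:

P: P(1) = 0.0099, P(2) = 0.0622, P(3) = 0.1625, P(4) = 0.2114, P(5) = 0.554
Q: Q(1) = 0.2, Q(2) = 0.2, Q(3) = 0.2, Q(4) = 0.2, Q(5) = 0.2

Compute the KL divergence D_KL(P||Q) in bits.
0.6348 bits

D_KL(P||Q) = Σ P(x) log₂(P(x)/Q(x))

Computing term by term:
  P(1)·log₂(P(1)/Q(1)) = 0.0099·log₂(0.0099/0.2) = -0.04293
  P(2)·log₂(P(2)/Q(2)) = 0.0622·log₂(0.0622/0.2) = -0.10481
  P(3)·log₂(P(3)/Q(3)) = 0.1625·log₂(0.1625/0.2) = -0.04868
  P(4)·log₂(P(4)/Q(4)) = 0.2114·log₂(0.2114/0.2) = 0.01691
  P(5)·log₂(P(5)/Q(5)) = 0.554·log₂(0.554/0.2) = 0.81432

D_KL(P||Q) = -0.04293 - 0.10481 - 0.04868 + 0.01691 + 0.81432 = 0.63481 ≈ 0.6348 bits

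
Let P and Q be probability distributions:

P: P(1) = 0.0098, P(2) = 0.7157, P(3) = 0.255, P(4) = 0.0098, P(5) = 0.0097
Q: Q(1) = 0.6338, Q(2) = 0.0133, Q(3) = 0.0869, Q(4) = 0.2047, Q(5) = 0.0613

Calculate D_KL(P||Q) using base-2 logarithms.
4.3835 bits

D_KL(P||Q) = Σ P(x) log₂(P(x)/Q(x))

Computing term by term:
  P(1)·log₂(P(1)/Q(1)) = 0.0098·log₂(0.0098/0.6338) = -0.05895
  P(2)·log₂(P(2)/Q(2)) = 0.7157·log₂(0.7157/0.0133) = 4.11517
  P(3)·log₂(P(3)/Q(3)) = 0.255·log₂(0.255/0.0869) = 0.39603
  P(4)·log₂(P(4)/Q(4)) = 0.0098·log₂(0.0098/0.2047) = -0.04297
  P(5)·log₂(P(5)/Q(5)) = 0.0097·log₂(0.0097/0.0613) = -0.02580

D_KL(P||Q) = -0.05895 + 4.11517 + 0.39603 - 0.04297 - 0.02580 = 4.38348 ≈ 4.3835 bits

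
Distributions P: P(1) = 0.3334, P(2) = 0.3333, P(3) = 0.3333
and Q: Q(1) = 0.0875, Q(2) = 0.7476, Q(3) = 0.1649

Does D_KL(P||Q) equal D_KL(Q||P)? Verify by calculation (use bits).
D_KL(P||Q) = 0.5934 bits, D_KL(Q||P) = 0.5350 bits. No — D_KL(P||Q) ≠ D_KL(Q||P) for this pair.

D_KL(P||Q) = Σ P(x) log₂(P(x)/Q(x))

Computing term by term:
  P(1)·log₂(P(1)/Q(1)) = 0.3334·log₂(0.3334/0.0875) = 0.64343
  P(2)·log₂(P(2)/Q(2)) = 0.3333·log₂(0.3333/0.7476) = -0.38844
  P(3)·log₂(P(3)/Q(3)) = 0.3333·log₂(0.3333/0.1649) = 0.33838

D_KL(P||Q) = 0.64343 - 0.38844 + 0.33838 = 0.59337 ≈ 0.5934 bits

D_KL(Q||P) = Σ Q(x) log₂(Q(x)/P(x))

Computing term by term:
  Q(1)·log₂(Q(1)/P(1)) = 0.0875·log₂(0.0875/0.3334) = -0.16887
  Q(2)·log₂(Q(2)/P(2)) = 0.7476·log₂(0.7476/0.3333) = 0.87129
  Q(3)·log₂(Q(3)/P(3)) = 0.1649·log₂(0.1649/0.3333) = -0.16741

D_KL(Q||P) = -0.16887 + 0.87129 - 0.16741 = 0.53501 ≈ 0.5350 bits

These are NOT equal (difference: 0.0584 bits). KL divergence is asymmetric: D_KL(P||Q) ≠ D_KL(Q||P) in general.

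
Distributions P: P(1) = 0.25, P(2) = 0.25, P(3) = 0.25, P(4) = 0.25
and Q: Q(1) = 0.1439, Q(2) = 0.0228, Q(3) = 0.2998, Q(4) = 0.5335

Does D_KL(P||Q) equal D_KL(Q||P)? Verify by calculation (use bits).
D_KL(P||Q) = 0.7240 bits, D_KL(Q||P) = 0.4685 bits. No — D_KL(P||Q) ≠ D_KL(Q||P) for this pair.

D_KL(P||Q) = Σ P(x) log₂(P(x)/Q(x))

Computing term by term:
  P(1)·log₂(P(1)/Q(1)) = 0.25·log₂(0.25/0.1439) = 0.19922
  P(2)·log₂(P(2)/Q(2)) = 0.25·log₂(0.25/0.0228) = 0.86371
  P(3)·log₂(P(3)/Q(3)) = 0.25·log₂(0.25/0.2998) = -0.06552
  P(4)·log₂(P(4)/Q(4)) = 0.25·log₂(0.25/0.5335) = -0.27339

D_KL(P||Q) = 0.19922 + 0.86371 - 0.06552 - 0.27339 = 0.72402 ≈ 0.7240 bits

D_KL(Q||P) = Σ Q(x) log₂(Q(x)/P(x))

Computing term by term:
  Q(1)·log₂(Q(1)/P(1)) = 0.1439·log₂(0.1439/0.25) = -0.11467
  Q(2)·log₂(Q(2)/P(2)) = 0.0228·log₂(0.0228/0.25) = -0.07877
  Q(3)·log₂(Q(3)/P(3)) = 0.2998·log₂(0.2998/0.25) = 0.07857
  Q(4)·log₂(Q(4)/P(4)) = 0.5335·log₂(0.5335/0.25) = 0.58341

D_KL(Q||P) = -0.11467 - 0.07877 + 0.07857 + 0.58341 = 0.46854 ≈ 0.4685 bits

These are NOT equal (difference: 0.2555 bits). KL divergence is asymmetric: D_KL(P||Q) ≠ D_KL(Q||P) in general.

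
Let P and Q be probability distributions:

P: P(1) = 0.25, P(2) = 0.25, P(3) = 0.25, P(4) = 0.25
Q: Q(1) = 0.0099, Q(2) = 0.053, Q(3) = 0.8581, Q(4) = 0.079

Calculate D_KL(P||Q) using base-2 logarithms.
1.6948 bits

D_KL(P||Q) = Σ P(x) log₂(P(x)/Q(x))

Computing term by term:
  P(1)·log₂(P(1)/Q(1)) = 0.25·log₂(0.25/0.0099) = 1.16459
  P(2)·log₂(P(2)/Q(2)) = 0.25·log₂(0.25/0.053) = 0.55947
  P(3)·log₂(P(3)/Q(3)) = 0.25·log₂(0.25/0.8581) = -0.44480
  P(4)·log₂(P(4)/Q(4)) = 0.25·log₂(0.25/0.079) = 0.41550

D_KL(P||Q) = 1.16459 + 0.55947 - 0.44480 + 0.41550 = 1.69476 ≈ 1.6948 bits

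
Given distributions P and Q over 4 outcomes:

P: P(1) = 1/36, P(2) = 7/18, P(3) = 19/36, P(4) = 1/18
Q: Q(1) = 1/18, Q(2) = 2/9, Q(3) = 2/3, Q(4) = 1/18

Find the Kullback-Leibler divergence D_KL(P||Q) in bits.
0.1083 bits

D_KL(P||Q) = Σ P(x) log₂(P(x)/Q(x))

Computing term by term:
  P(1)·log₂(P(1)/Q(1)) = (1/36)·log₂((1/36)/(1/18)) = -0.02778
  P(2)·log₂(P(2)/Q(2)) = (7/18)·log₂((7/18)/(2/9)) = 0.31397
  P(3)·log₂(P(3)/Q(3)) = (19/36)·log₂((19/36)/(2/3)) = -0.17788
  P(4)·log₂(P(4)/Q(4)) = (1/18)·log₂((1/18)/(1/18)) = 0.00000

D_KL(P||Q) = -0.02778 + 0.31397 - 0.17788 + 0.00000 = 0.10831 ≈ 0.1083 bits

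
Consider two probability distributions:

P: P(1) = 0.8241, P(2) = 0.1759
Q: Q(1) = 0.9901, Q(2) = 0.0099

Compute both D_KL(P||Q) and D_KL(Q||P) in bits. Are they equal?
D_KL(P||Q) = 0.5120 bits, D_KL(Q||P) = 0.2210 bits. No, they are not equal.

D_KL(P||Q) = Σ P(x) log₂(P(x)/Q(x))

Computing term by term:
  P(1)·log₂(P(1)/Q(1)) = 0.8241·log₂(0.8241/0.9901) = -0.21818
  P(2)·log₂(P(2)/Q(2)) = 0.1759·log₂(0.1759/0.0099) = 0.73019

D_KL(P||Q) = -0.21818 + 0.73019 = 0.51201 ≈ 0.5120 bits

D_KL(Q||P) = Σ Q(x) log₂(Q(x)/P(x))

Computing term by term:
  Q(1)·log₂(Q(1)/P(1)) = 0.9901·log₂(0.9901/0.8241) = 0.26213
  Q(2)·log₂(Q(2)/P(2)) = 0.0099·log₂(0.0099/0.1759) = -0.04110

D_KL(Q||P) = 0.26213 - 0.04110 = 0.22103 ≈ 0.2210 bits

These are NOT equal (difference: 0.2910 bits). KL divergence is asymmetric: D_KL(P||Q) ≠ D_KL(Q||P) in general.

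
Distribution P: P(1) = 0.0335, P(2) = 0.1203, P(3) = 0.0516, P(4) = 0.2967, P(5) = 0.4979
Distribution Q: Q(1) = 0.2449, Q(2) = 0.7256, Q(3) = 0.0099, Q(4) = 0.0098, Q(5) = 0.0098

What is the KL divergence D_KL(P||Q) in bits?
3.9962 bits

D_KL(P||Q) = Σ P(x) log₂(P(x)/Q(x))

Computing term by term:
  P(1)·log₂(P(1)/Q(1)) = 0.0335·log₂(0.0335/0.2449) = -0.09614
  P(2)·log₂(P(2)/Q(2)) = 0.1203·log₂(0.1203/0.7256) = -0.31188
  P(3)·log₂(P(3)/Q(3)) = 0.0516·log₂(0.0516/0.0099) = 0.12290
  P(4)·log₂(P(4)/Q(4)) = 0.2967·log₂(0.2967/0.0098) = 1.45979
  P(5)·log₂(P(5)/Q(5)) = 0.4979·log₂(0.4979/0.0098) = 2.82156

D_KL(P||Q) = -0.09614 - 0.31188 + 0.12290 + 1.45979 + 2.82156 = 3.99623 ≈ 3.9962 bits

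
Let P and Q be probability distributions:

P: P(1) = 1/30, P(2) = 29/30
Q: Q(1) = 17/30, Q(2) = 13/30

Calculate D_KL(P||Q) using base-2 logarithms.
0.9827 bits

D_KL(P||Q) = Σ P(x) log₂(P(x)/Q(x))

Computing term by term:
  P(1)·log₂(P(1)/Q(1)) = (1/30)·log₂((1/30)/(17/30)) = -0.13625
  P(2)·log₂(P(2)/Q(2)) = (29/30)·log₂((29/30)/(13/30)) = 1.11896

D_KL(P||Q) = -0.13625 + 1.11896 = 0.98271 ≈ 0.9827 bits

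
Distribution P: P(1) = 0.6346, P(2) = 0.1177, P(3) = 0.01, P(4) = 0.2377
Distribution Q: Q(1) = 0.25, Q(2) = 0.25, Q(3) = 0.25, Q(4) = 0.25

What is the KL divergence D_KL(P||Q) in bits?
0.6612 bits

D_KL(P||Q) = Σ P(x) log₂(P(x)/Q(x))

Computing term by term:
  P(1)·log₂(P(1)/Q(1)) = 0.6346·log₂(0.6346/0.25) = 0.85285
  P(2)·log₂(P(2)/Q(2)) = 0.1177·log₂(0.1177/0.25) = -0.12792
  P(3)·log₂(P(3)/Q(3)) = 0.01·log₂(0.01/0.25) = -0.04644
  P(4)·log₂(P(4)/Q(4)) = 0.2377·log₂(0.2377/0.25) = -0.01730

D_KL(P||Q) = 0.85285 - 0.12792 - 0.04644 - 0.01730 = 0.66119 ≈ 0.6612 bits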